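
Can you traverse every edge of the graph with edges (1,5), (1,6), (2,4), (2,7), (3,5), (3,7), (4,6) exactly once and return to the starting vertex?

Step 1: Find the degree of each vertex:
  deg(1) = 2
  deg(2) = 2
  deg(3) = 2
  deg(4) = 2
  deg(5) = 2
  deg(6) = 2
  deg(7) = 2

Step 2: Count vertices with odd degree:
  All vertices have even degree (0 odd-degree vertices)

Step 3: Apply Euler's theorem:
  - Eulerian circuit exists iff graph is connected and all vertices have even degree
  - Eulerian path exists iff graph is connected and has 0 or 2 odd-degree vertices

Graph is connected with 0 odd-degree vertices.
Both Eulerian circuit and Eulerian path exist.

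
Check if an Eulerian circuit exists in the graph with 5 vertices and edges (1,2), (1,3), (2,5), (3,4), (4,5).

Step 1: Find the degree of each vertex:
  deg(1) = 2
  deg(2) = 2
  deg(3) = 2
  deg(4) = 2
  deg(5) = 2

Step 2: Count vertices with odd degree:
  All vertices have even degree (0 odd-degree vertices)

Step 3: Apply Euler's theorem:
  - Eulerian circuit exists iff graph is connected and all vertices have even degree
  - Eulerian path exists iff graph is connected and has 0 or 2 odd-degree vertices

Graph is connected with 0 odd-degree vertices.
Both Eulerian circuit and Eulerian path exist.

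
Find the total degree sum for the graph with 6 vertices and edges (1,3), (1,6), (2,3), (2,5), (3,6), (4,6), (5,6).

Step 1: Count edges incident to each vertex:
  deg(1) = 2 (neighbors: 3, 6)
  deg(2) = 2 (neighbors: 3, 5)
  deg(3) = 3 (neighbors: 1, 2, 6)
  deg(4) = 1 (neighbors: 6)
  deg(5) = 2 (neighbors: 2, 6)
  deg(6) = 4 (neighbors: 1, 3, 4, 5)

Step 2: Sum all degrees:
  2 + 2 + 3 + 1 + 2 + 4 = 14

Verification: sum of degrees = 2 * |E| = 2 * 7 = 14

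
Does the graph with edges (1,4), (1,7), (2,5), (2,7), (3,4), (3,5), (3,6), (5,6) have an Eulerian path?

Step 1: Find the degree of each vertex:
  deg(1) = 2
  deg(2) = 2
  deg(3) = 3
  deg(4) = 2
  deg(5) = 3
  deg(6) = 2
  deg(7) = 2

Step 2: Count vertices with odd degree:
  Odd-degree vertices: 3, 5 (2 total)

Step 3: Apply Euler's theorem:
  - Eulerian circuit exists iff graph is connected and all vertices have even degree
  - Eulerian path exists iff graph is connected and has 0 or 2 odd-degree vertices

Graph is connected with exactly 2 odd-degree vertices (3, 5).
Eulerian path exists (starting and ending at the odd-degree vertices), but no Eulerian circuit.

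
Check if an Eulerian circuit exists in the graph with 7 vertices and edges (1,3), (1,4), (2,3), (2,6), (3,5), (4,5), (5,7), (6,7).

Step 1: Find the degree of each vertex:
  deg(1) = 2
  deg(2) = 2
  deg(3) = 3
  deg(4) = 2
  deg(5) = 3
  deg(6) = 2
  deg(7) = 2

Step 2: Count vertices with odd degree:
  Odd-degree vertices: 3, 5 (2 total)

Step 3: Apply Euler's theorem:
  - Eulerian circuit exists iff graph is connected and all vertices have even degree
  - Eulerian path exists iff graph is connected and has 0 or 2 odd-degree vertices

Graph is connected with exactly 2 odd-degree vertices (3, 5).
Eulerian path exists (starting and ending at the odd-degree vertices), but no Eulerian circuit.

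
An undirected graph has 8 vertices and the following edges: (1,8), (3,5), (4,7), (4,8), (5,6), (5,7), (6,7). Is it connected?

Step 1: Build adjacency list from edges:
  1: 8
  2: (none)
  3: 5
  4: 7, 8
  5: 3, 6, 7
  6: 5, 7
  7: 4, 5, 6
  8: 1, 4

Step 2: Run BFS/DFS from vertex 1:
  Visited: {1, 8, 4, 7, 5, 6, 3}
  Reached 7 of 8 vertices

Step 3: Only 7 of 8 vertices reached. Graph is disconnected.
Connected components: {1, 3, 4, 5, 6, 7, 8}, {2}
Answer: No, the graph is not connected (2 components).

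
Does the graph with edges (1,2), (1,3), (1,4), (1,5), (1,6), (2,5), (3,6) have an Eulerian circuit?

Step 1: Find the degree of each vertex:
  deg(1) = 5
  deg(2) = 2
  deg(3) = 2
  deg(4) = 1
  deg(5) = 2
  deg(6) = 2

Step 2: Count vertices with odd degree:
  Odd-degree vertices: 1, 4 (2 total)

Step 3: Apply Euler's theorem:
  - Eulerian circuit exists iff graph is connected and all vertices have even degree
  - Eulerian path exists iff graph is connected and has 0 or 2 odd-degree vertices

Graph is connected with exactly 2 odd-degree vertices (1, 4).
Eulerian path exists (starting and ending at the odd-degree vertices), but no Eulerian circuit.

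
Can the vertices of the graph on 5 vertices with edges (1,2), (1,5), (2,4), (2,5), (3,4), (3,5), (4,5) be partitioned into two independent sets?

Step 1: Attempt 2-coloring using BFS:
  Start at vertex 1, assign color 0
  Color vertex 2 with color 1 (neighbor of 1)
  Color vertex 5 with color 1 (neighbor of 1)
  Color vertex 4 with color 0 (neighbor of 2)

Step 2: Conflict found! Vertices 2 and 5 are adjacent but have the same color.
This means the graph contains an odd cycle.

The graph is NOT bipartite.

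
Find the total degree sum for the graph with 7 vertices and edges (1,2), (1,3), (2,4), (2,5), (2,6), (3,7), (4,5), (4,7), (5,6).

Step 1: Count edges incident to each vertex:
  deg(1) = 2 (neighbors: 2, 3)
  deg(2) = 4 (neighbors: 1, 4, 5, 6)
  deg(3) = 2 (neighbors: 1, 7)
  deg(4) = 3 (neighbors: 2, 5, 7)
  deg(5) = 3 (neighbors: 2, 4, 6)
  deg(6) = 2 (neighbors: 2, 5)
  deg(7) = 2 (neighbors: 3, 4)

Step 2: Sum all degrees:
  2 + 4 + 2 + 3 + 3 + 2 + 2 = 18

Verification: sum of degrees = 2 * |E| = 2 * 9 = 18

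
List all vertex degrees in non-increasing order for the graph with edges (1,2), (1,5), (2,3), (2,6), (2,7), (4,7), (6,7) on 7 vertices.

Step 1: Count edges incident to each vertex:
  deg(1) = 2 (neighbors: 2, 5)
  deg(2) = 4 (neighbors: 1, 3, 6, 7)
  deg(3) = 1 (neighbors: 2)
  deg(4) = 1 (neighbors: 7)
  deg(5) = 1 (neighbors: 1)
  deg(6) = 2 (neighbors: 2, 7)
  deg(7) = 3 (neighbors: 2, 4, 6)

Step 2: Sort degrees in non-increasing order:
  Degrees: [2, 4, 1, 1, 1, 2, 3] -> sorted: [4, 3, 2, 2, 1, 1, 1]

Degree sequence: [4, 3, 2, 2, 1, 1, 1]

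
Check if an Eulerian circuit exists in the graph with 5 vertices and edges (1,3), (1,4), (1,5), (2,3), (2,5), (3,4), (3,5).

Step 1: Find the degree of each vertex:
  deg(1) = 3
  deg(2) = 2
  deg(3) = 4
  deg(4) = 2
  deg(5) = 3

Step 2: Count vertices with odd degree:
  Odd-degree vertices: 1, 5 (2 total)

Step 3: Apply Euler's theorem:
  - Eulerian circuit exists iff graph is connected and all vertices have even degree
  - Eulerian path exists iff graph is connected and has 0 or 2 odd-degree vertices

Graph is connected with exactly 2 odd-degree vertices (1, 5).
Eulerian path exists (starting and ending at the odd-degree vertices), but no Eulerian circuit.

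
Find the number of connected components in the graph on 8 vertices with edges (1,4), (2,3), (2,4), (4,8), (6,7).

Step 1: Build adjacency list from edges:
  1: 4
  2: 3, 4
  3: 2
  4: 1, 2, 8
  5: (none)
  6: 7
  7: 6
  8: 4

Step 2: Run BFS/DFS from vertex 1:
  Visited: {1, 4, 2, 8, 3}
  Reached 5 of 8 vertices

Step 3: Only 5 of 8 vertices reached. Graph is disconnected.
Connected components: {1, 2, 3, 4, 8}, {5}, {6, 7}
Number of connected components: 3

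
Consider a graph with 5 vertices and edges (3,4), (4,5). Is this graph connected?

Step 1: Build adjacency list from edges:
  1: (none)
  2: (none)
  3: 4
  4: 3, 5
  5: 4

Step 2: Run BFS/DFS from vertex 1:
  Visited: {1}
  Reached 1 of 5 vertices

Step 3: Only 1 of 5 vertices reached. Graph is disconnected.
Connected components: {1}, {2}, {3, 4, 5}
Answer: No, the graph is not connected (3 components).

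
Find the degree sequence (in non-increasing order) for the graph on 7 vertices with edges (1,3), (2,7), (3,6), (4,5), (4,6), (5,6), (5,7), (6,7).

Step 1: Count edges incident to each vertex:
  deg(1) = 1 (neighbors: 3)
  deg(2) = 1 (neighbors: 7)
  deg(3) = 2 (neighbors: 1, 6)
  deg(4) = 2 (neighbors: 5, 6)
  deg(5) = 3 (neighbors: 4, 6, 7)
  deg(6) = 4 (neighbors: 3, 4, 5, 7)
  deg(7) = 3 (neighbors: 2, 5, 6)

Step 2: Sort degrees in non-increasing order:
  Degrees: [1, 1, 2, 2, 3, 4, 3] -> sorted: [4, 3, 3, 2, 2, 1, 1]

Degree sequence: [4, 3, 3, 2, 2, 1, 1]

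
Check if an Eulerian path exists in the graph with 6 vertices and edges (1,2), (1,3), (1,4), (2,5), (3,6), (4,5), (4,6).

Step 1: Find the degree of each vertex:
  deg(1) = 3
  deg(2) = 2
  deg(3) = 2
  deg(4) = 3
  deg(5) = 2
  deg(6) = 2

Step 2: Count vertices with odd degree:
  Odd-degree vertices: 1, 4 (2 total)

Step 3: Apply Euler's theorem:
  - Eulerian circuit exists iff graph is connected and all vertices have even degree
  - Eulerian path exists iff graph is connected and has 0 or 2 odd-degree vertices

Graph is connected with exactly 2 odd-degree vertices (1, 4).
Eulerian path exists (starting and ending at the odd-degree vertices), but no Eulerian circuit.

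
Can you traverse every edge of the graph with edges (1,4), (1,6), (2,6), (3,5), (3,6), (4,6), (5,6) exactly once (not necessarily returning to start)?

Step 1: Find the degree of each vertex:
  deg(1) = 2
  deg(2) = 1
  deg(3) = 2
  deg(4) = 2
  deg(5) = 2
  deg(6) = 5

Step 2: Count vertices with odd degree:
  Odd-degree vertices: 2, 6 (2 total)

Step 3: Apply Euler's theorem:
  - Eulerian circuit exists iff graph is connected and all vertices have even degree
  - Eulerian path exists iff graph is connected and has 0 or 2 odd-degree vertices

Graph is connected with exactly 2 odd-degree vertices (2, 6).
Eulerian path exists (starting and ending at the odd-degree vertices), but no Eulerian circuit.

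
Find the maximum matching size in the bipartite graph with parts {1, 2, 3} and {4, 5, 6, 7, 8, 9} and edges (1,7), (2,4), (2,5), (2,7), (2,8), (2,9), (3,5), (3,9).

Step 1: List the neighbors of each left vertex:
  1: 7
  2: 4, 5, 7, 8, 9
  3: 5, 9

Step 2: Greedily match left vertices, then look for augmenting paths:
  Match 1 -- 7
  Match 2 -- 4
  Match 3 -- 5
  No augmenting path remains.

Step 3: Verify this is maximum:
  Matching size 3 = min(|L|, |R|) = min(3, 6), which is an upper bound, so this matching is maximum.

Maximum matching: {(1,7), (2,4), (3,5)}
Size: 3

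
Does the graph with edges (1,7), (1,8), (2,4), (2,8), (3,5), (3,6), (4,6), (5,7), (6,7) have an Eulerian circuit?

Step 1: Find the degree of each vertex:
  deg(1) = 2
  deg(2) = 2
  deg(3) = 2
  deg(4) = 2
  deg(5) = 2
  deg(6) = 3
  deg(7) = 3
  deg(8) = 2

Step 2: Count vertices with odd degree:
  Odd-degree vertices: 6, 7 (2 total)

Step 3: Apply Euler's theorem:
  - Eulerian circuit exists iff graph is connected and all vertices have even degree
  - Eulerian path exists iff graph is connected and has 0 or 2 odd-degree vertices

Graph is connected with exactly 2 odd-degree vertices (6, 7).
Eulerian path exists (starting and ending at the odd-degree vertices), but no Eulerian circuit.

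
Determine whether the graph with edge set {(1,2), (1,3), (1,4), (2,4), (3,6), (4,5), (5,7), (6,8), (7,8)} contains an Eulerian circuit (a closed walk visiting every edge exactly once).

Step 1: Find the degree of each vertex:
  deg(1) = 3
  deg(2) = 2
  deg(3) = 2
  deg(4) = 3
  deg(5) = 2
  deg(6) = 2
  deg(7) = 2
  deg(8) = 2

Step 2: Count vertices with odd degree:
  Odd-degree vertices: 1, 4 (2 total)

Step 3: Apply Euler's theorem:
  - Eulerian circuit exists iff graph is connected and all vertices have even degree
  - Eulerian path exists iff graph is connected and has 0 or 2 odd-degree vertices

Graph is connected with exactly 2 odd-degree vertices (1, 4).
Eulerian path exists (starting and ending at the odd-degree vertices), but no Eulerian circuit.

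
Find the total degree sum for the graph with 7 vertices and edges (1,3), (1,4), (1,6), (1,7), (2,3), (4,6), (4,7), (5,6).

Step 1: Count edges incident to each vertex:
  deg(1) = 4 (neighbors: 3, 4, 6, 7)
  deg(2) = 1 (neighbors: 3)
  deg(3) = 2 (neighbors: 1, 2)
  deg(4) = 3 (neighbors: 1, 6, 7)
  deg(5) = 1 (neighbors: 6)
  deg(6) = 3 (neighbors: 1, 4, 5)
  deg(7) = 2 (neighbors: 1, 4)

Step 2: Sum all degrees:
  4 + 1 + 2 + 3 + 1 + 3 + 2 = 16

Verification: sum of degrees = 2 * |E| = 2 * 8 = 16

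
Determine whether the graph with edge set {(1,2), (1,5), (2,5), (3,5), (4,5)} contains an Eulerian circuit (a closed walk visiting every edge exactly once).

Step 1: Find the degree of each vertex:
  deg(1) = 2
  deg(2) = 2
  deg(3) = 1
  deg(4) = 1
  deg(5) = 4

Step 2: Count vertices with odd degree:
  Odd-degree vertices: 3, 4 (2 total)

Step 3: Apply Euler's theorem:
  - Eulerian circuit exists iff graph is connected and all vertices have even degree
  - Eulerian path exists iff graph is connected and has 0 or 2 odd-degree vertices

Graph is connected with exactly 2 odd-degree vertices (3, 4).
Eulerian path exists (starting and ending at the odd-degree vertices), but no Eulerian circuit.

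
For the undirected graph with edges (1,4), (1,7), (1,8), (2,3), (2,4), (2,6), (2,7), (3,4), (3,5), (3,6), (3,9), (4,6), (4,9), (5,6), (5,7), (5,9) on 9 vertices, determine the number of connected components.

Step 1: Build adjacency list from edges:
  1: 4, 7, 8
  2: 3, 4, 6, 7
  3: 2, 4, 5, 6, 9
  4: 1, 2, 3, 6, 9
  5: 3, 6, 7, 9
  6: 2, 3, 4, 5
  7: 1, 2, 5
  8: 1
  9: 3, 4, 5

Step 2: Run BFS/DFS from vertex 1:
  Visited: {1, 4, 7, 8, 2, 3, 6, 9, 5}
  Reached 9 of 9 vertices

Step 3: All 9 vertices reached from vertex 1, so the graph is connected.
Number of connected components: 1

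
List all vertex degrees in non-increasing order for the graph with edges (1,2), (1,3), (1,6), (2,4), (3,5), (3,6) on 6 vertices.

Step 1: Count edges incident to each vertex:
  deg(1) = 3 (neighbors: 2, 3, 6)
  deg(2) = 2 (neighbors: 1, 4)
  deg(3) = 3 (neighbors: 1, 5, 6)
  deg(4) = 1 (neighbors: 2)
  deg(5) = 1 (neighbors: 3)
  deg(6) = 2 (neighbors: 1, 3)

Step 2: Sort degrees in non-increasing order:
  Degrees: [3, 2, 3, 1, 1, 2] -> sorted: [3, 3, 2, 2, 1, 1]

Degree sequence: [3, 3, 2, 2, 1, 1]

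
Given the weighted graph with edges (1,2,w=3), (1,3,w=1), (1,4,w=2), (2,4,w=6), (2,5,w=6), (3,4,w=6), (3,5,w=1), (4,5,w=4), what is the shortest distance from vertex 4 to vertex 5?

Step 1: Build adjacency list with weights:
  1: 2(w=3), 3(w=1), 4(w=2)
  2: 1(w=3), 4(w=6), 5(w=6)
  3: 1(w=1), 4(w=6), 5(w=1)
  4: 1(w=2), 2(w=6), 3(w=6), 5(w=4)
  5: 2(w=6), 3(w=1), 4(w=4)

Step 2: Apply Dijkstra's algorithm from vertex 4:
  Visit vertex 4 (distance=0)
    Update dist[1] = 2
    Update dist[2] = 6
    Update dist[3] = 6
    Update dist[5] = 4
  Visit vertex 1 (distance=2)
    Update dist[2] = 5
    Update dist[3] = 3
  Visit vertex 3 (distance=3)
  Visit vertex 5 (distance=4)

Step 3: Shortest path: 4 -> 5
Total weight: 4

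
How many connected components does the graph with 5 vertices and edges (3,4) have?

Step 1: Build adjacency list from edges:
  1: (none)
  2: (none)
  3: 4
  4: 3
  5: (none)

Step 2: Run BFS/DFS from vertex 1:
  Visited: {1}
  Reached 1 of 5 vertices

Step 3: Only 1 of 5 vertices reached. Graph is disconnected.
Connected components: {1}, {2}, {3, 4}, {5}
Number of connected components: 4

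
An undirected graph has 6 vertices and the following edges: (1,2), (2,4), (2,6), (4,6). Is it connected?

Step 1: Build adjacency list from edges:
  1: 2
  2: 1, 4, 6
  3: (none)
  4: 2, 6
  5: (none)
  6: 2, 4

Step 2: Run BFS/DFS from vertex 1:
  Visited: {1, 2, 4, 6}
  Reached 4 of 6 vertices

Step 3: Only 4 of 6 vertices reached. Graph is disconnected.
Connected components: {1, 2, 4, 6}, {3}, {5}
Answer: No, the graph is not connected (3 components).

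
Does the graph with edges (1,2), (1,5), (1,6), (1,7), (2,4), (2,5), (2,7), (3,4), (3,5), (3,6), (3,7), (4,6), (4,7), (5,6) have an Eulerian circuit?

Step 1: Find the degree of each vertex:
  deg(1) = 4
  deg(2) = 4
  deg(3) = 4
  deg(4) = 4
  deg(5) = 4
  deg(6) = 4
  deg(7) = 4

Step 2: Count vertices with odd degree:
  All vertices have even degree (0 odd-degree vertices)

Step 3: Apply Euler's theorem:
  - Eulerian circuit exists iff graph is connected and all vertices have even degree
  - Eulerian path exists iff graph is connected and has 0 or 2 odd-degree vertices

Graph is connected with 0 odd-degree vertices.
Both Eulerian circuit and Eulerian path exist.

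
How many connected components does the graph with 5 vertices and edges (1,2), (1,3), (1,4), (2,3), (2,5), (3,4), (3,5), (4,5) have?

Step 1: Build adjacency list from edges:
  1: 2, 3, 4
  2: 1, 3, 5
  3: 1, 2, 4, 5
  4: 1, 3, 5
  5: 2, 3, 4

Step 2: Run BFS/DFS from vertex 1:
  Visited: {1, 2, 3, 4, 5}
  Reached 5 of 5 vertices

Step 3: All 5 vertices reached from vertex 1, so the graph is connected.
Number of connected components: 1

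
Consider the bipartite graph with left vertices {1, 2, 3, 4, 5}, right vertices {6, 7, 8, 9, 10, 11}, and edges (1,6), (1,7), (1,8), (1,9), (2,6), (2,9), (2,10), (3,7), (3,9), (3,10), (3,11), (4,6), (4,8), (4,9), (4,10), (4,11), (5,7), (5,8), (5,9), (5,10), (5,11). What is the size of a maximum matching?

Step 1: List the neighbors of each left vertex:
  1: 6, 7, 8, 9
  2: 6, 9, 10
  3: 7, 9, 10, 11
  4: 6, 8, 9, 10, 11
  5: 7, 8, 9, 10, 11

Step 2: Greedily match left vertices, then look for augmenting paths:
  Match 1 -- 6
  Match 2 -- 9
  Match 3 -- 7
  Match 4 -- 8
  Match 5 -- 10
  No augmenting path remains.

Step 3: Verify this is maximum:
  Matching size 5 = min(|L|, |R|) = min(5, 6), which is an upper bound, so this matching is maximum.

Maximum matching: {(1,6), (2,9), (3,7), (4,8), (5,10)}
Size: 5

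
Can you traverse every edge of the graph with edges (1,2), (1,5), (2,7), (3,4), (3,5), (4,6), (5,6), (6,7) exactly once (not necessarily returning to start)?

Step 1: Find the degree of each vertex:
  deg(1) = 2
  deg(2) = 2
  deg(3) = 2
  deg(4) = 2
  deg(5) = 3
  deg(6) = 3
  deg(7) = 2

Step 2: Count vertices with odd degree:
  Odd-degree vertices: 5, 6 (2 total)

Step 3: Apply Euler's theorem:
  - Eulerian circuit exists iff graph is connected and all vertices have even degree
  - Eulerian path exists iff graph is connected and has 0 or 2 odd-degree vertices

Graph is connected with exactly 2 odd-degree vertices (5, 6).
Eulerian path exists (starting and ending at the odd-degree vertices), but no Eulerian circuit.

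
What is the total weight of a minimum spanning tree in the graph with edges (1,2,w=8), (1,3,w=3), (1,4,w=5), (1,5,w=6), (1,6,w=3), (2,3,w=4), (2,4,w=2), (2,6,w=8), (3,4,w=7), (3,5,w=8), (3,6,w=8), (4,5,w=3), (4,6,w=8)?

Apply Kruskal's algorithm (sort edges by weight, add if no cycle):

Sorted edges by weight:
  (2,4) w=2
  (1,3) w=3
  (1,6) w=3
  (4,5) w=3
  (2,3) w=4
  (1,4) w=5
  (1,5) w=6
  (3,4) w=7
  (1,2) w=8
  (2,6) w=8
  (3,5) w=8
  (3,6) w=8
  (4,6) w=8

Add edge (2,4) w=2 -- no cycle. Running total: 2
Add edge (1,3) w=3 -- no cycle. Running total: 5
Add edge (1,6) w=3 -- no cycle. Running total: 8
Add edge (4,5) w=3 -- no cycle. Running total: 11
Add edge (2,3) w=4 -- no cycle. Running total: 15

MST edges: (2,4,w=2), (1,3,w=3), (1,6,w=3), (4,5,w=3), (2,3,w=4)
Total MST weight: 2 + 3 + 3 + 3 + 4 = 15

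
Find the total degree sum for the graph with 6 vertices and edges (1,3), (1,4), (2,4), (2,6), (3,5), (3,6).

Step 1: Count edges incident to each vertex:
  deg(1) = 2 (neighbors: 3, 4)
  deg(2) = 2 (neighbors: 4, 6)
  deg(3) = 3 (neighbors: 1, 5, 6)
  deg(4) = 2 (neighbors: 1, 2)
  deg(5) = 1 (neighbors: 3)
  deg(6) = 2 (neighbors: 2, 3)

Step 2: Sum all degrees:
  2 + 2 + 3 + 2 + 1 + 2 = 12

Verification: sum of degrees = 2 * |E| = 2 * 6 = 12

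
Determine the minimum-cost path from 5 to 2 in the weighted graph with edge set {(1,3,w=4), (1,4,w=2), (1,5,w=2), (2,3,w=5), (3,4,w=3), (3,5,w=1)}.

Step 1: Build adjacency list with weights:
  1: 3(w=4), 4(w=2), 5(w=2)
  2: 3(w=5)
  3: 1(w=4), 2(w=5), 4(w=3), 5(w=1)
  4: 1(w=2), 3(w=3)
  5: 1(w=2), 3(w=1)

Step 2: Apply Dijkstra's algorithm from vertex 5:
  Visit vertex 5 (distance=0)
    Update dist[1] = 2
    Update dist[3] = 1
  Visit vertex 3 (distance=1)
    Update dist[2] = 6
    Update dist[4] = 4
  Visit vertex 1 (distance=2)
  Visit vertex 4 (distance=4)
  Visit vertex 2 (distance=6)

Step 3: Shortest path: 5 -> 3 -> 2
Total weight: 1 + 5 = 6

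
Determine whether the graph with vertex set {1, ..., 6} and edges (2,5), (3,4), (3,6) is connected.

Step 1: Build adjacency list from edges:
  1: (none)
  2: 5
  3: 4, 6
  4: 3
  5: 2
  6: 3

Step 2: Run BFS/DFS from vertex 1:
  Visited: {1}
  Reached 1 of 6 vertices

Step 3: Only 1 of 6 vertices reached. Graph is disconnected.
Connected components: {1}, {2, 5}, {3, 4, 6}
Answer: No, the graph is not connected (3 components).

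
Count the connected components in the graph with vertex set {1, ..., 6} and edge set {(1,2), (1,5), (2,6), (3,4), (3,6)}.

Step 1: Build adjacency list from edges:
  1: 2, 5
  2: 1, 6
  3: 4, 6
  4: 3
  5: 1
  6: 2, 3

Step 2: Run BFS/DFS from vertex 1:
  Visited: {1, 2, 5, 6, 3, 4}
  Reached 6 of 6 vertices

Step 3: All 6 vertices reached from vertex 1, so the graph is connected.
Number of connected components: 1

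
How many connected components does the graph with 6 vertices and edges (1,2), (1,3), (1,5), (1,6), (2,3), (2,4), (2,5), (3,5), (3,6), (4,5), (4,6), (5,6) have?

Step 1: Build adjacency list from edges:
  1: 2, 3, 5, 6
  2: 1, 3, 4, 5
  3: 1, 2, 5, 6
  4: 2, 5, 6
  5: 1, 2, 3, 4, 6
  6: 1, 3, 4, 5

Step 2: Run BFS/DFS from vertex 1:
  Visited: {1, 2, 3, 5, 6, 4}
  Reached 6 of 6 vertices

Step 3: All 6 vertices reached from vertex 1, so the graph is connected.
Number of connected components: 1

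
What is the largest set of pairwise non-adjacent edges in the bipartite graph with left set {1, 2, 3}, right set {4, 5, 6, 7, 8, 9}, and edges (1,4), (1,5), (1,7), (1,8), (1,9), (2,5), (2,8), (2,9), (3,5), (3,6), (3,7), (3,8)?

Step 1: List the neighbors of each left vertex:
  1: 4, 5, 7, 8, 9
  2: 5, 8, 9
  3: 5, 6, 7, 8

Step 2: Greedily match left vertices, then look for augmenting paths:
  Match 1 -- 4
  Match 2 -- 5
  Match 3 -- 6
  No augmenting path remains.

Step 3: Verify this is maximum:
  Matching size 3 = min(|L|, |R|) = min(3, 6), which is an upper bound, so this matching is maximum.

Maximum matching: {(1,4), (2,5), (3,6)}
Size: 3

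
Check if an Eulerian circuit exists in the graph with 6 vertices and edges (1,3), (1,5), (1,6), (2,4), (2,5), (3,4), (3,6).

Step 1: Find the degree of each vertex:
  deg(1) = 3
  deg(2) = 2
  deg(3) = 3
  deg(4) = 2
  deg(5) = 2
  deg(6) = 2

Step 2: Count vertices with odd degree:
  Odd-degree vertices: 1, 3 (2 total)

Step 3: Apply Euler's theorem:
  - Eulerian circuit exists iff graph is connected and all vertices have even degree
  - Eulerian path exists iff graph is connected and has 0 or 2 odd-degree vertices

Graph is connected with exactly 2 odd-degree vertices (1, 3).
Eulerian path exists (starting and ending at the odd-degree vertices), but no Eulerian circuit.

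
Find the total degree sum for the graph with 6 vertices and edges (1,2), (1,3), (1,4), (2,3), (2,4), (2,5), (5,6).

Step 1: Count edges incident to each vertex:
  deg(1) = 3 (neighbors: 2, 3, 4)
  deg(2) = 4 (neighbors: 1, 3, 4, 5)
  deg(3) = 2 (neighbors: 1, 2)
  deg(4) = 2 (neighbors: 1, 2)
  deg(5) = 2 (neighbors: 2, 6)
  deg(6) = 1 (neighbors: 5)

Step 2: Sum all degrees:
  3 + 4 + 2 + 2 + 2 + 1 = 14

Verification: sum of degrees = 2 * |E| = 2 * 7 = 14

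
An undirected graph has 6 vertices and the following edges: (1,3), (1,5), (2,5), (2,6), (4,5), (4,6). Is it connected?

Step 1: Build adjacency list from edges:
  1: 3, 5
  2: 5, 6
  3: 1
  4: 5, 6
  5: 1, 2, 4
  6: 2, 4

Step 2: Run BFS/DFS from vertex 1:
  Visited: {1, 3, 5, 2, 4, 6}
  Reached 6 of 6 vertices

Step 3: All 6 vertices reached from vertex 1, so the graph is connected.
Answer: Yes, the graph is connected.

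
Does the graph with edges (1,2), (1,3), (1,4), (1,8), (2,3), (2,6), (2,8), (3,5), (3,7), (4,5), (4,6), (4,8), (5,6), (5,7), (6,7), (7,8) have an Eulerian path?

Step 1: Find the degree of each vertex:
  deg(1) = 4
  deg(2) = 4
  deg(3) = 4
  deg(4) = 4
  deg(5) = 4
  deg(6) = 4
  deg(7) = 4
  deg(8) = 4

Step 2: Count vertices with odd degree:
  All vertices have even degree (0 odd-degree vertices)

Step 3: Apply Euler's theorem:
  - Eulerian circuit exists iff graph is connected and all vertices have even degree
  - Eulerian path exists iff graph is connected and has 0 or 2 odd-degree vertices

Graph is connected with 0 odd-degree vertices.
Both Eulerian circuit and Eulerian path exist.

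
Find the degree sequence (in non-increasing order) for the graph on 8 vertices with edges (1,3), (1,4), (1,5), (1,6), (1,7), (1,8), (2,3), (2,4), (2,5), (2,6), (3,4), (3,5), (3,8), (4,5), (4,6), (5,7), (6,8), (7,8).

Step 1: Count edges incident to each vertex:
  deg(1) = 6 (neighbors: 3, 4, 5, 6, 7, 8)
  deg(2) = 4 (neighbors: 3, 4, 5, 6)
  deg(3) = 5 (neighbors: 1, 2, 4, 5, 8)
  deg(4) = 5 (neighbors: 1, 2, 3, 5, 6)
  deg(5) = 5 (neighbors: 1, 2, 3, 4, 7)
  deg(6) = 4 (neighbors: 1, 2, 4, 8)
  deg(7) = 3 (neighbors: 1, 5, 8)
  deg(8) = 4 (neighbors: 1, 3, 6, 7)

Step 2: Sort degrees in non-increasing order:
  Degrees: [6, 4, 5, 5, 5, 4, 3, 4] -> sorted: [6, 5, 5, 5, 4, 4, 4, 3]

Degree sequence: [6, 5, 5, 5, 4, 4, 4, 3]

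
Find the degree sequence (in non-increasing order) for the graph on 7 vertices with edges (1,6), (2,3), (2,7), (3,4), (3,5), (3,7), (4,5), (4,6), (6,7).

Step 1: Count edges incident to each vertex:
  deg(1) = 1 (neighbors: 6)
  deg(2) = 2 (neighbors: 3, 7)
  deg(3) = 4 (neighbors: 2, 4, 5, 7)
  deg(4) = 3 (neighbors: 3, 5, 6)
  deg(5) = 2 (neighbors: 3, 4)
  deg(6) = 3 (neighbors: 1, 4, 7)
  deg(7) = 3 (neighbors: 2, 3, 6)

Step 2: Sort degrees in non-increasing order:
  Degrees: [1, 2, 4, 3, 2, 3, 3] -> sorted: [4, 3, 3, 3, 2, 2, 1]

Degree sequence: [4, 3, 3, 3, 2, 2, 1]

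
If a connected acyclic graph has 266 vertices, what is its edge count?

A tree on n vertices always has exactly n - 1 edges.
For n = 266: edges = 266 - 1 = 265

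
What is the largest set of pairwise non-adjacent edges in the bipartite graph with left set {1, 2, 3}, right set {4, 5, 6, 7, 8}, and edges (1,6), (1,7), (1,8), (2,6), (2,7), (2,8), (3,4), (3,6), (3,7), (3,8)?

Step 1: List the neighbors of each left vertex:
  1: 6, 7, 8
  2: 6, 7, 8
  3: 4, 6, 7, 8

Step 2: Greedily match left vertices, then look for augmenting paths:
  Match 1 -- 6
  Match 2 -- 7
  Match 3 -- 4
  No augmenting path remains.

Step 3: Verify this is maximum:
  Matching size 3 = min(|L|, |R|) = min(3, 5), which is an upper bound, so this matching is maximum.

Maximum matching: {(1,6), (2,7), (3,4)}
Size: 3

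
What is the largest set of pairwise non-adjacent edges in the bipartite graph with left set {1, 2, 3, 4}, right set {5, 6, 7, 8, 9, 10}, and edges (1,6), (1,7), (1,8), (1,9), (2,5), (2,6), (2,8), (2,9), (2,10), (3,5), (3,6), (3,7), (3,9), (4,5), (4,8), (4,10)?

Step 1: List the neighbors of each left vertex:
  1: 6, 7, 8, 9
  2: 5, 6, 8, 9, 10
  3: 5, 6, 7, 9
  4: 5, 8, 10

Step 2: Greedily match left vertices, then look for augmenting paths:
  Match 1 -- 6
  Match 2 -- 5
  Match 3 -- 7
  Match 4 -- 8
  No augmenting path remains.

Step 3: Verify this is maximum:
  Matching size 4 = min(|L|, |R|) = min(4, 6), which is an upper bound, so this matching is maximum.

Maximum matching: {(1,6), (2,5), (3,7), (4,8)}
Size: 4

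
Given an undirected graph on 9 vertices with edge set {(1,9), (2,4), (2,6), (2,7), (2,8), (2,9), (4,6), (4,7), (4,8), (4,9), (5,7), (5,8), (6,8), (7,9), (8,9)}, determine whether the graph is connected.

Step 1: Build adjacency list from edges:
  1: 9
  2: 4, 6, 7, 8, 9
  3: (none)
  4: 2, 6, 7, 8, 9
  5: 7, 8
  6: 2, 4, 8
  7: 2, 4, 5, 9
  8: 2, 4, 5, 6, 9
  9: 1, 2, 4, 7, 8

Step 2: Run BFS/DFS from vertex 1:
  Visited: {1, 9, 2, 4, 7, 8, 6, 5}
  Reached 8 of 9 vertices

Step 3: Only 8 of 9 vertices reached. Graph is disconnected.
Connected components: {1, 2, 4, 5, 6, 7, 8, 9}, {3}
Answer: No, the graph is not connected (2 components).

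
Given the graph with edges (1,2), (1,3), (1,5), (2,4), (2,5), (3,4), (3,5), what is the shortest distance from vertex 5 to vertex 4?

Step 1: Build adjacency list:
  1: 2, 3, 5
  2: 1, 4, 5
  3: 1, 4, 5
  4: 2, 3
  5: 1, 2, 3

Step 2: BFS from vertex 5 to find shortest path to 4:
  vertex 1 reached at distance 1
  vertex 2 reached at distance 1
  vertex 3 reached at distance 1
  vertex 4 reached at distance 2

Step 3: Shortest path: 5 -> 2 -> 4
Path length: 2 edges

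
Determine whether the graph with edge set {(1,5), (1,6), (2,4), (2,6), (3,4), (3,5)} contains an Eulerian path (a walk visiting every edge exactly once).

Step 1: Find the degree of each vertex:
  deg(1) = 2
  deg(2) = 2
  deg(3) = 2
  deg(4) = 2
  deg(5) = 2
  deg(6) = 2

Step 2: Count vertices with odd degree:
  All vertices have even degree (0 odd-degree vertices)

Step 3: Apply Euler's theorem:
  - Eulerian circuit exists iff graph is connected and all vertices have even degree
  - Eulerian path exists iff graph is connected and has 0 or 2 odd-degree vertices

Graph is connected with 0 odd-degree vertices.
Both Eulerian circuit and Eulerian path exist.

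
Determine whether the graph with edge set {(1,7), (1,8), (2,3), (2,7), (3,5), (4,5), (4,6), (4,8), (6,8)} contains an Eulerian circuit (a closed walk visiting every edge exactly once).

Step 1: Find the degree of each vertex:
  deg(1) = 2
  deg(2) = 2
  deg(3) = 2
  deg(4) = 3
  deg(5) = 2
  deg(6) = 2
  deg(7) = 2
  deg(8) = 3

Step 2: Count vertices with odd degree:
  Odd-degree vertices: 4, 8 (2 total)

Step 3: Apply Euler's theorem:
  - Eulerian circuit exists iff graph is connected and all vertices have even degree
  - Eulerian path exists iff graph is connected and has 0 or 2 odd-degree vertices

Graph is connected with exactly 2 odd-degree vertices (4, 8).
Eulerian path exists (starting and ending at the odd-degree vertices), but no Eulerian circuit.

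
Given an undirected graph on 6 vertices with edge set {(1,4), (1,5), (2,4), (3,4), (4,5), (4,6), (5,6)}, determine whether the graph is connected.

Step 1: Build adjacency list from edges:
  1: 4, 5
  2: 4
  3: 4
  4: 1, 2, 3, 5, 6
  5: 1, 4, 6
  6: 4, 5

Step 2: Run BFS/DFS from vertex 1:
  Visited: {1, 4, 5, 2, 3, 6}
  Reached 6 of 6 vertices

Step 3: All 6 vertices reached from vertex 1, so the graph is connected.
Answer: Yes, the graph is connected.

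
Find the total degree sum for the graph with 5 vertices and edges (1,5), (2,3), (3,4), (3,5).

Step 1: Count edges incident to each vertex:
  deg(1) = 1 (neighbors: 5)
  deg(2) = 1 (neighbors: 3)
  deg(3) = 3 (neighbors: 2, 4, 5)
  deg(4) = 1 (neighbors: 3)
  deg(5) = 2 (neighbors: 1, 3)

Step 2: Sum all degrees:
  1 + 1 + 3 + 1 + 2 = 8

Verification: sum of degrees = 2 * |E| = 2 * 4 = 8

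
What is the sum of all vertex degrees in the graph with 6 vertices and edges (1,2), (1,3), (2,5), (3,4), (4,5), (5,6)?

Step 1: Count edges incident to each vertex:
  deg(1) = 2 (neighbors: 2, 3)
  deg(2) = 2 (neighbors: 1, 5)
  deg(3) = 2 (neighbors: 1, 4)
  deg(4) = 2 (neighbors: 3, 5)
  deg(5) = 3 (neighbors: 2, 4, 6)
  deg(6) = 1 (neighbors: 5)

Step 2: Sum all degrees:
  2 + 2 + 2 + 2 + 3 + 1 = 12

Verification: sum of degrees = 2 * |E| = 2 * 6 = 12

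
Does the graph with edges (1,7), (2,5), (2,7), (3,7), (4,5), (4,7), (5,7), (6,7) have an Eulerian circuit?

Step 1: Find the degree of each vertex:
  deg(1) = 1
  deg(2) = 2
  deg(3) = 1
  deg(4) = 2
  deg(5) = 3
  deg(6) = 1
  deg(7) = 6

Step 2: Count vertices with odd degree:
  Odd-degree vertices: 1, 3, 5, 6 (4 total)

Step 3: Apply Euler's theorem:
  - Eulerian circuit exists iff graph is connected and all vertices have even degree
  - Eulerian path exists iff graph is connected and has 0 or 2 odd-degree vertices

Graph has 4 odd-degree vertices (need 0 or 2).
Neither Eulerian path nor Eulerian circuit exists.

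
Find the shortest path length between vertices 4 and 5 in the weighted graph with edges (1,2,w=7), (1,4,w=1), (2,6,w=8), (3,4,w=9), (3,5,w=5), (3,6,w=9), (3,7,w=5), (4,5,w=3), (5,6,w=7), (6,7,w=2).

Step 1: Build adjacency list with weights:
  1: 2(w=7), 4(w=1)
  2: 1(w=7), 6(w=8)
  3: 4(w=9), 5(w=5), 6(w=9), 7(w=5)
  4: 1(w=1), 3(w=9), 5(w=3)
  5: 3(w=5), 4(w=3), 6(w=7)
  6: 2(w=8), 3(w=9), 5(w=7), 7(w=2)
  7: 3(w=5), 6(w=2)

Step 2: Apply Dijkstra's algorithm from vertex 4:
  Visit vertex 4 (distance=0)
    Update dist[1] = 1
    Update dist[3] = 9
    Update dist[5] = 3
  Visit vertex 1 (distance=1)
    Update dist[2] = 8
  Visit vertex 5 (distance=3)
    Update dist[3] = 8
    Update dist[6] = 10

Step 3: Shortest path: 4 -> 5
Total weight: 3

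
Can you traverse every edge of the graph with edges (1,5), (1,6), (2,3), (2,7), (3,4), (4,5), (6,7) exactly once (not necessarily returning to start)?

Step 1: Find the degree of each vertex:
  deg(1) = 2
  deg(2) = 2
  deg(3) = 2
  deg(4) = 2
  deg(5) = 2
  deg(6) = 2
  deg(7) = 2

Step 2: Count vertices with odd degree:
  All vertices have even degree (0 odd-degree vertices)

Step 3: Apply Euler's theorem:
  - Eulerian circuit exists iff graph is connected and all vertices have even degree
  - Eulerian path exists iff graph is connected and has 0 or 2 odd-degree vertices

Graph is connected with 0 odd-degree vertices.
Both Eulerian circuit and Eulerian path exist.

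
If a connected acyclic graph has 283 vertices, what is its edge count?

A tree on n vertices always has exactly n - 1 edges.
For n = 283: edges = 283 - 1 = 282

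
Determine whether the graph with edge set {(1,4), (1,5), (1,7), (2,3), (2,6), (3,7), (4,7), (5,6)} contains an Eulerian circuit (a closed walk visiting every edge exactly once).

Step 1: Find the degree of each vertex:
  deg(1) = 3
  deg(2) = 2
  deg(3) = 2
  deg(4) = 2
  deg(5) = 2
  deg(6) = 2
  deg(7) = 3

Step 2: Count vertices with odd degree:
  Odd-degree vertices: 1, 7 (2 total)

Step 3: Apply Euler's theorem:
  - Eulerian circuit exists iff graph is connected and all vertices have even degree
  - Eulerian path exists iff graph is connected and has 0 or 2 odd-degree vertices

Graph is connected with exactly 2 odd-degree vertices (1, 7).
Eulerian path exists (starting and ending at the odd-degree vertices), but no Eulerian circuit.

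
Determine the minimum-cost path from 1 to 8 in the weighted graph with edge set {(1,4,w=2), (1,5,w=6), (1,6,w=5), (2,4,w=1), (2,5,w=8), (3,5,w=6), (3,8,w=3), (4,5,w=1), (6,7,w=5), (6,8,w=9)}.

Step 1: Build adjacency list with weights:
  1: 4(w=2), 5(w=6), 6(w=5)
  2: 4(w=1), 5(w=8)
  3: 5(w=6), 8(w=3)
  4: 1(w=2), 2(w=1), 5(w=1)
  5: 1(w=6), 2(w=8), 3(w=6), 4(w=1)
  6: 1(w=5), 7(w=5), 8(w=9)
  7: 6(w=5)
  8: 3(w=3), 6(w=9)

Step 2: Apply Dijkstra's algorithm from vertex 1:
  Visit vertex 1 (distance=0)
    Update dist[4] = 2
    Update dist[5] = 6
    Update dist[6] = 5
  Visit vertex 4 (distance=2)
    Update dist[2] = 3
    Update dist[5] = 3
  Visit vertex 2 (distance=3)
  Visit vertex 5 (distance=3)
    Update dist[3] = 9
  Visit vertex 6 (distance=5)
    Update dist[7] = 10
    Update dist[8] = 14
  Visit vertex 3 (distance=9)
    Update dist[8] = 12
  Visit vertex 7 (distance=10)
  Visit vertex 8 (distance=12)

Step 3: Shortest path: 1 -> 4 -> 5 -> 3 -> 8
Total weight: 2 + 1 + 6 + 3 = 12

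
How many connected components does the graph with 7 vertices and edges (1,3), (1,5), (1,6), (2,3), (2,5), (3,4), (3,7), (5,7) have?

Step 1: Build adjacency list from edges:
  1: 3, 5, 6
  2: 3, 5
  3: 1, 2, 4, 7
  4: 3
  5: 1, 2, 7
  6: 1
  7: 3, 5

Step 2: Run BFS/DFS from vertex 1:
  Visited: {1, 3, 5, 6, 2, 4, 7}
  Reached 7 of 7 vertices

Step 3: All 7 vertices reached from vertex 1, so the graph is connected.
Number of connected components: 1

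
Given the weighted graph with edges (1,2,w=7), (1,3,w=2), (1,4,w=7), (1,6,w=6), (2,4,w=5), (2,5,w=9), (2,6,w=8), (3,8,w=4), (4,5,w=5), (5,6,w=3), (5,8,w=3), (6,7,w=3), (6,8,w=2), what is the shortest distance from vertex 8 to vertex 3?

Step 1: Build adjacency list with weights:
  1: 2(w=7), 3(w=2), 4(w=7), 6(w=6)
  2: 1(w=7), 4(w=5), 5(w=9), 6(w=8)
  3: 1(w=2), 8(w=4)
  4: 1(w=7), 2(w=5), 5(w=5)
  5: 2(w=9), 4(w=5), 6(w=3), 8(w=3)
  6: 1(w=6), 2(w=8), 5(w=3), 7(w=3), 8(w=2)
  7: 6(w=3)
  8: 3(w=4), 5(w=3), 6(w=2)

Step 2: Apply Dijkstra's algorithm from vertex 8:
  Visit vertex 8 (distance=0)
    Update dist[3] = 4
    Update dist[5] = 3
    Update dist[6] = 2
  Visit vertex 6 (distance=2)
    Update dist[1] = 8
    Update dist[2] = 10
    Update dist[7] = 5
  Visit vertex 5 (distance=3)
    Update dist[4] = 8
  Visit vertex 3 (distance=4)
    Update dist[1] = 6

Step 3: Shortest path: 8 -> 3
Total weight: 4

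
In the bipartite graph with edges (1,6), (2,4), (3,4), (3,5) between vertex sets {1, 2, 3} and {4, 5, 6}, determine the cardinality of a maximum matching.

Step 1: List the neighbors of each left vertex:
  1: 6
  2: 4
  3: 4, 5

Step 2: Greedily match left vertices, then look for augmenting paths:
  Match 1 -- 6
  Match 2 -- 4
  Match 3 -- 5
  No augmenting path remains.

Step 3: Verify this is maximum:
  Matching size 3 = min(|L|, |R|) = min(3, 3), which is an upper bound, so this matching is maximum.

Maximum matching: {(1,6), (2,4), (3,5)}
Size: 3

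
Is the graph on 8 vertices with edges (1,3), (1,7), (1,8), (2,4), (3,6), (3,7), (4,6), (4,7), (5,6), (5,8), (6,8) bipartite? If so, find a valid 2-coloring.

Step 1: Attempt 2-coloring using BFS:
  Start at vertex 1, assign color 0
  Color vertex 3 with color 1 (neighbor of 1)
  Color vertex 7 with color 1 (neighbor of 1)
  Color vertex 8 with color 1 (neighbor of 1)
  Color vertex 6 with color 0 (neighbor of 3)

Step 2: Conflict found! Vertices 3 and 7 are adjacent but have the same color.
This means the graph contains an odd cycle.

The graph is NOT bipartite.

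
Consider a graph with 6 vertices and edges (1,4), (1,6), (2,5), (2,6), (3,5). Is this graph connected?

Step 1: Build adjacency list from edges:
  1: 4, 6
  2: 5, 6
  3: 5
  4: 1
  5: 2, 3
  6: 1, 2

Step 2: Run BFS/DFS from vertex 1:
  Visited: {1, 4, 6, 2, 5, 3}
  Reached 6 of 6 vertices

Step 3: All 6 vertices reached from vertex 1, so the graph is connected.
Answer: Yes, the graph is connected.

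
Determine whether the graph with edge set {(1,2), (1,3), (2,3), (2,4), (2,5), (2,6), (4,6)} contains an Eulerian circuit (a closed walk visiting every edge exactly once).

Step 1: Find the degree of each vertex:
  deg(1) = 2
  deg(2) = 5
  deg(3) = 2
  deg(4) = 2
  deg(5) = 1
  deg(6) = 2

Step 2: Count vertices with odd degree:
  Odd-degree vertices: 2, 5 (2 total)

Step 3: Apply Euler's theorem:
  - Eulerian circuit exists iff graph is connected and all vertices have even degree
  - Eulerian path exists iff graph is connected and has 0 or 2 odd-degree vertices

Graph is connected with exactly 2 odd-degree vertices (2, 5).
Eulerian path exists (starting and ending at the odd-degree vertices), but no Eulerian circuit.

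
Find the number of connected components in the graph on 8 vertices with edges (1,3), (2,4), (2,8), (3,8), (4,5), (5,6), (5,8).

Step 1: Build adjacency list from edges:
  1: 3
  2: 4, 8
  3: 1, 8
  4: 2, 5
  5: 4, 6, 8
  6: 5
  7: (none)
  8: 2, 3, 5

Step 2: Run BFS/DFS from vertex 1:
  Visited: {1, 3, 8, 2, 5, 4, 6}
  Reached 7 of 8 vertices

Step 3: Only 7 of 8 vertices reached. Graph is disconnected.
Connected components: {1, 2, 3, 4, 5, 6, 8}, {7}
Number of connected components: 2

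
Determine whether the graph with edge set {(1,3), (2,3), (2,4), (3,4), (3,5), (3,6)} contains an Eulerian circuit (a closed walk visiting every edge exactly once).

Step 1: Find the degree of each vertex:
  deg(1) = 1
  deg(2) = 2
  deg(3) = 5
  deg(4) = 2
  deg(5) = 1
  deg(6) = 1

Step 2: Count vertices with odd degree:
  Odd-degree vertices: 1, 3, 5, 6 (4 total)

Step 3: Apply Euler's theorem:
  - Eulerian circuit exists iff graph is connected and all vertices have even degree
  - Eulerian path exists iff graph is connected and has 0 or 2 odd-degree vertices

Graph has 4 odd-degree vertices (need 0 or 2).
Neither Eulerian path nor Eulerian circuit exists.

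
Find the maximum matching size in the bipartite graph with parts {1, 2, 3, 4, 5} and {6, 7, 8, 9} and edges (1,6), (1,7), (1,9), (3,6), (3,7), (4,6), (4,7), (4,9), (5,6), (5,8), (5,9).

Step 1: List the neighbors of each left vertex:
  1: 6, 7, 9
  2: (none)
  3: 6, 7
  4: 6, 7, 9
  5: 6, 8, 9

Step 2: Greedily match left vertices, then look for augmenting paths:
  Match 1 -- 6
  Match 3 -- 7
  Match 4 -- 9
  Match 5 -- 8
  No augmenting path remains.

Step 3: Verify this is maximum:
  Matching size 4 = min(|L|, |R|) = min(5, 4), which is an upper bound, so this matching is maximum.

Maximum matching: {(1,6), (3,7), (4,9), (5,8)}
Size: 4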